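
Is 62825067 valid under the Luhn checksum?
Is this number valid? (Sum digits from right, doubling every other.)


Luhn sum = 25
25 mod 10 = 5

Invalid (Luhn sum mod 10 = 5)


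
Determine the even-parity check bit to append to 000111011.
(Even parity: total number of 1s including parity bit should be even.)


Number of 1s in data: 5
Parity bit: 1

1


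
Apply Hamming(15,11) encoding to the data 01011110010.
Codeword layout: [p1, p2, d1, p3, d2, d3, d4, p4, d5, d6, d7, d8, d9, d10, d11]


Parity bits: p1=0, p2=0, p3=1, p4=0

000110101110010


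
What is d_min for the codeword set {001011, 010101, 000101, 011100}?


Comparing all pairs, minimum distance: 1
Can detect 0 errors, correct 0 errors

1


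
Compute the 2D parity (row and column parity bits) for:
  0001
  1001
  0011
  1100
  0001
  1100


Row parities: 100010
Column parities: 1010

Row P: 100010, Col P: 1010, Corner: 0


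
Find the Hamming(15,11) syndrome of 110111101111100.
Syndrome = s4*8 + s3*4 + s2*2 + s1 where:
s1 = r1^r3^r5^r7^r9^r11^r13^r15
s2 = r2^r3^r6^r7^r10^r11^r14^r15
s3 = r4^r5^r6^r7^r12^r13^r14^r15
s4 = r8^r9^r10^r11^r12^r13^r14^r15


s1=0, s2=1, s3=0, s4=1

Syndrome = 10 (error at position 10)


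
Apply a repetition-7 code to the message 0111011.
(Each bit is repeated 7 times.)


Each bit -> 7 copies

0000000111111111111111111111000000011111111111111


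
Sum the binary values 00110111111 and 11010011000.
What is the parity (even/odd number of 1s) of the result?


00110111111 = 447
11010011000 = 1688
Sum = 2135 = 100001010111
1s count = 6

even parity (6 ones in 100001010111)


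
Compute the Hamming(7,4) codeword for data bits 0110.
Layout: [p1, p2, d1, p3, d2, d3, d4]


Parity bits: p1=1, p2=1, p3=0

1100110


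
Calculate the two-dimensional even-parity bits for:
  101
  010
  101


Row parities: 010
Column parities: 010

Row P: 010, Col P: 010, Corner: 1


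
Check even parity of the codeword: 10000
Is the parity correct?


Number of 1s: 1

No, parity error (1 ones)


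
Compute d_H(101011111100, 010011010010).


XOR: 111000101110
Count of 1s: 7

7


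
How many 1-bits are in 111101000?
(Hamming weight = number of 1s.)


Counting 1s in 111101000

5


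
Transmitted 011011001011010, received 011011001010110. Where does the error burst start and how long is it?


XOR: 000000000001100

Burst at position 11, length 2


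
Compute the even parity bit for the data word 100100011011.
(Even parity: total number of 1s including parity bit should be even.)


Number of 1s in data: 6
Parity bit: 0

0


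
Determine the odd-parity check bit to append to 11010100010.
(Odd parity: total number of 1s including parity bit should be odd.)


Number of 1s in data: 5
Parity bit: 0

0


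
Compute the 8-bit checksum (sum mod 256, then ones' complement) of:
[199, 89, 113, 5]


Sum = 406 mod 256 = 150
Complement = 105

105


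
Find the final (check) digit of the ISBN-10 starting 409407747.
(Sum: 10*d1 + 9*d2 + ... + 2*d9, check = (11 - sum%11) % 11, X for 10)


Weighted sum: 229
229 mod 11 = 9

Check digit: 2


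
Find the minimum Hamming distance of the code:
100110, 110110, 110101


Comparing all pairs, minimum distance: 1
Can detect 0 errors, correct 0 errors

1


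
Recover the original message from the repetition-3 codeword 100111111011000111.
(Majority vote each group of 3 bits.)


Groups: 100, 111, 111, 011, 000, 111
Majority votes: 011101

011101


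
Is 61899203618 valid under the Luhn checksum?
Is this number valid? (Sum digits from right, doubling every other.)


Luhn sum = 60
60 mod 10 = 0

Valid (Luhn sum mod 10 = 0)


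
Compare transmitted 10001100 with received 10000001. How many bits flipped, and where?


XOR: 00001101

3 error(s) at position(s): 4, 5, 7


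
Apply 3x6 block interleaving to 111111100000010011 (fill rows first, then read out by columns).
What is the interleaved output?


Matrix:
  111111
  100000
  010011
Read columns: 110101100100101101

110101100100101101


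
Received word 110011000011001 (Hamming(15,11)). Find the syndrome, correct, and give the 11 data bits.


Syndrome = 8: error at position 8

Data: 01100011001 (corrected bit 8)


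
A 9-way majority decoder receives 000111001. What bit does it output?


Ones: 4 out of 9
Threshold: 5

0 (4/9 voted 1)


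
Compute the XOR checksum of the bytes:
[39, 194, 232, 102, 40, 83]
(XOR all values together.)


XOR chain: 39 ^ 194 ^ 232 ^ 102 ^ 40 ^ 83 = 16

16


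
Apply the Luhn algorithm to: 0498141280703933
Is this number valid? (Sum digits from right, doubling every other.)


Luhn sum = 67
67 mod 10 = 7

Invalid (Luhn sum mod 10 = 7)


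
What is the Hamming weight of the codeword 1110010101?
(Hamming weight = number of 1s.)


Counting 1s in 1110010101

6


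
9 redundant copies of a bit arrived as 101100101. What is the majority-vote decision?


Ones: 5 out of 9
Threshold: 5

1 (5/9 voted 1)


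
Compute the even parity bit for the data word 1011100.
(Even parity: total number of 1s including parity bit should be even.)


Number of 1s in data: 4
Parity bit: 0

0


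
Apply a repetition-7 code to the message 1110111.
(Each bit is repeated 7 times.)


Each bit -> 7 copies

1111111111111111111110000000111111111111111111111


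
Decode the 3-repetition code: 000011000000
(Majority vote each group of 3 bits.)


Groups: 000, 011, 000, 000
Majority votes: 0100

0100


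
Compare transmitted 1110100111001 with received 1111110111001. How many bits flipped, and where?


XOR: 0001010000000

2 error(s) at position(s): 3, 5


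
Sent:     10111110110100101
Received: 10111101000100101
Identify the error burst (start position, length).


XOR: 00000011110000000

Burst at position 6, length 4


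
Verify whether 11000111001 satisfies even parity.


Number of 1s: 6

Yes, parity is correct (6 ones)


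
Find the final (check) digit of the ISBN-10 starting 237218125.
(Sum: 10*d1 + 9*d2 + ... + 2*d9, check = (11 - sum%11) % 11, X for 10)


Weighted sum: 183
183 mod 11 = 7

Check digit: 4


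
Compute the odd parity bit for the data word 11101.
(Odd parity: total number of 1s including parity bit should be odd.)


Number of 1s in data: 4
Parity bit: 1

1


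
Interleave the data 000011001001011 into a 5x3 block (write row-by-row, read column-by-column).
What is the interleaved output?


Matrix:
  000
  011
  001
  001
  011
Read columns: 000000100101111

000000100101111


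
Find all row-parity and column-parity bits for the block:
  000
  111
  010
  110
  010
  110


Row parities: 011010
Column parities: 111

Row P: 011010, Col P: 111, Corner: 1


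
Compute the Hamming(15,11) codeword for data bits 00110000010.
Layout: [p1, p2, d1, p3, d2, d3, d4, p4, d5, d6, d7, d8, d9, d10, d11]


Parity bits: p1=1, p2=1, p3=1, p4=1

110101110000010


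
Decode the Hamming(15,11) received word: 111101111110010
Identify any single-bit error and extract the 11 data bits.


Syndrome = 11: error at position 11

Data: 10111100010 (corrected bit 11)


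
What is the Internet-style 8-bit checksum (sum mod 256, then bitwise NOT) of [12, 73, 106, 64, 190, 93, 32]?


Sum = 570 mod 256 = 58
Complement = 197

197


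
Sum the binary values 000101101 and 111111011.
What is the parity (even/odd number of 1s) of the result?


000101101 = 45
111111011 = 507
Sum = 552 = 1000101000
1s count = 3

odd parity (3 ones in 1000101000)


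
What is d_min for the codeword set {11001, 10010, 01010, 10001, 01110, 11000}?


Comparing all pairs, minimum distance: 1
Can detect 0 errors, correct 0 errors

1


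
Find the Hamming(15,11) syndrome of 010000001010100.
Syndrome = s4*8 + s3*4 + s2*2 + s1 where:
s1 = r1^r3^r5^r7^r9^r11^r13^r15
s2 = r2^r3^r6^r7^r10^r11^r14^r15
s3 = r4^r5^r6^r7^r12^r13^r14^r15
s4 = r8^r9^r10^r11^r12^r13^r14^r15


s1=1, s2=0, s3=1, s4=1

Syndrome = 13 (error at position 13)


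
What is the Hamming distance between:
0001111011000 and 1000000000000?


XOR: 1001111011000
Count of 1s: 7

7


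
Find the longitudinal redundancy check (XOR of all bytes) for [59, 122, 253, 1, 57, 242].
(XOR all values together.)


XOR chain: 59 ^ 122 ^ 253 ^ 1 ^ 57 ^ 242 = 118

118


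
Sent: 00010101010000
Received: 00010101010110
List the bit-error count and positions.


XOR: 00000000000110

2 error(s) at position(s): 11, 12


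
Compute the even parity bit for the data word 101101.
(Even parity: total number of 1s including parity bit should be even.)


Number of 1s in data: 4
Parity bit: 0

0


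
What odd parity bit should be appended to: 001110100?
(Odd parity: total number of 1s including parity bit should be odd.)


Number of 1s in data: 4
Parity bit: 1

1


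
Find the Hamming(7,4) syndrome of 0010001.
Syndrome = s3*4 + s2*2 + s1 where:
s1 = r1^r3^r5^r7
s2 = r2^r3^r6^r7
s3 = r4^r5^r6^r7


s1=0, s2=0, s3=1

Syndrome = 4 (error at position 4)


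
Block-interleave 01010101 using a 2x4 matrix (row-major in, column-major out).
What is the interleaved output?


Matrix:
  0101
  0101
Read columns: 00110011

00110011


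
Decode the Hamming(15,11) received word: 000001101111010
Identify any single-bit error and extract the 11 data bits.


Syndrome = 11: error at position 11

Data: 00111101010 (corrected bit 11)


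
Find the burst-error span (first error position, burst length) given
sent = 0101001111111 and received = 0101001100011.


XOR: 0000000011100

Burst at position 8, length 3


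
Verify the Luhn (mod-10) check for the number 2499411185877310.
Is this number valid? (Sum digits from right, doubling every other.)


Luhn sum = 74
74 mod 10 = 4

Invalid (Luhn sum mod 10 = 4)


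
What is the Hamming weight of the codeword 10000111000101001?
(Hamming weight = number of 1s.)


Counting 1s in 10000111000101001

7


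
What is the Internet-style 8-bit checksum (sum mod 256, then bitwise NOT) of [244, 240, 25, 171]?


Sum = 680 mod 256 = 168
Complement = 87

87


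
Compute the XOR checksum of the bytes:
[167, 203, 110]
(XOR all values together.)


XOR chain: 167 ^ 203 ^ 110 = 2

2


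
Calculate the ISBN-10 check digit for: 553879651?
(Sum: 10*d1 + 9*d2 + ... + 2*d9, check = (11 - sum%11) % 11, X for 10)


Weighted sum: 303
303 mod 11 = 6

Check digit: 5


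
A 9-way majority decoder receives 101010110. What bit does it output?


Ones: 5 out of 9
Threshold: 5

1 (5/9 voted 1)


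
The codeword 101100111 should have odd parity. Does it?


Number of 1s: 6

No, parity error (6 ones)


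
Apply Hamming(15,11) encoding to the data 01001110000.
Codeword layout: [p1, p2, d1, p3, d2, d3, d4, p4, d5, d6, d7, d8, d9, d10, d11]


Parity bits: p1=1, p2=0, p3=1, p4=1

100110011110000


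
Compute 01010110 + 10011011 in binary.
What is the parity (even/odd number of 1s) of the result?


01010110 = 86
10011011 = 155
Sum = 241 = 11110001
1s count = 5

odd parity (5 ones in 11110001)


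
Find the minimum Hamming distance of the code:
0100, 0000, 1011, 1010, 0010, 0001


Comparing all pairs, minimum distance: 1
Can detect 0 errors, correct 0 errors

1


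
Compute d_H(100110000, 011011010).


XOR: 111101010
Count of 1s: 6

6


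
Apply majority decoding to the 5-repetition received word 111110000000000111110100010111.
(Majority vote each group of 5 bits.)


Groups: 11111, 00000, 00000, 11111, 01000, 10111
Majority votes: 100101

100101


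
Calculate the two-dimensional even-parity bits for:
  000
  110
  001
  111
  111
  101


Row parities: 001110
Column parities: 010

Row P: 001110, Col P: 010, Corner: 1


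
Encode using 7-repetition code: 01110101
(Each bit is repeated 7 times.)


Each bit -> 7 copies

00000001111111111111111111110000000111111100000001111111


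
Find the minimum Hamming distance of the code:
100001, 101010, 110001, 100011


Comparing all pairs, minimum distance: 1
Can detect 0 errors, correct 0 errors

1


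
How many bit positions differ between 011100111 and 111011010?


XOR: 100111101
Count of 1s: 6

6


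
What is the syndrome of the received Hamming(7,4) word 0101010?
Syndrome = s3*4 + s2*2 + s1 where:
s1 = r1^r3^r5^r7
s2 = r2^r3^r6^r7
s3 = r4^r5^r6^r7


s1=0, s2=0, s3=0

Syndrome = 0 (no error)


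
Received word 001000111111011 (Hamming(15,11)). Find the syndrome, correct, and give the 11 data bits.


Syndrome = 9: error at position 9

Data: 10010111011 (corrected bit 9)


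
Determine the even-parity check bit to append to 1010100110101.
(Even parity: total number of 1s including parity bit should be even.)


Number of 1s in data: 7
Parity bit: 1

1


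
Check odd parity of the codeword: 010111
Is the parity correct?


Number of 1s: 4

No, parity error (4 ones)


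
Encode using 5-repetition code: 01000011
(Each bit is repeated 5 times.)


Each bit -> 5 copies

0000011111000000000000000000001111111111


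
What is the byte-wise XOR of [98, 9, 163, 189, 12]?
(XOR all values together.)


XOR chain: 98 ^ 9 ^ 163 ^ 189 ^ 12 = 121

121


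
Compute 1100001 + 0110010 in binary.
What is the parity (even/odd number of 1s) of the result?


1100001 = 97
0110010 = 50
Sum = 147 = 10010011
1s count = 4

even parity (4 ones in 10010011)


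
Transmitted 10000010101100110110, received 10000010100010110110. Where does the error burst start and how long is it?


XOR: 00000000001110000000

Burst at position 10, length 3


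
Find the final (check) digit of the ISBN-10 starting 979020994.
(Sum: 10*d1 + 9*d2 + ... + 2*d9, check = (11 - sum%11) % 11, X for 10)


Weighted sum: 308
308 mod 11 = 0

Check digit: 0


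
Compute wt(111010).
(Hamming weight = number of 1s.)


Counting 1s in 111010

4


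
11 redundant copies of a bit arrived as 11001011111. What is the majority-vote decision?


Ones: 8 out of 11
Threshold: 6

1 (8/11 voted 1)


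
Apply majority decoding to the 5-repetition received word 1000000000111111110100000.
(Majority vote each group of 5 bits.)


Groups: 10000, 00000, 11111, 11101, 00000
Majority votes: 00110

00110


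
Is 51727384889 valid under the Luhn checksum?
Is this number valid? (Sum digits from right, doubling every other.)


Luhn sum = 71
71 mod 10 = 1

Invalid (Luhn sum mod 10 = 1)


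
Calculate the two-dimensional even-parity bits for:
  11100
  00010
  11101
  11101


Row parities: 1100
Column parities: 11110

Row P: 1100, Col P: 11110, Corner: 0


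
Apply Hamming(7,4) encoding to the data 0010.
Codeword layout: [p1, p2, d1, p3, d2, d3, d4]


Parity bits: p1=0, p2=1, p3=1

0101010


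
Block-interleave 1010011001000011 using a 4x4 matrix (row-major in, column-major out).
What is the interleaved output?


Matrix:
  1010
  0110
  0100
  0011
Read columns: 1000011011010001

1000011011010001


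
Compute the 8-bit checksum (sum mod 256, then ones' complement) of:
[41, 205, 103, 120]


Sum = 469 mod 256 = 213
Complement = 42

42


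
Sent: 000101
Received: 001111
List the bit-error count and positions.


XOR: 001010

2 error(s) at position(s): 2, 4


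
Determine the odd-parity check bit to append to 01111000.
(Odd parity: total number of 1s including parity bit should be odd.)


Number of 1s in data: 4
Parity bit: 1

1


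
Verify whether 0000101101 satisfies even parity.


Number of 1s: 4

Yes, parity is correct (4 ones)


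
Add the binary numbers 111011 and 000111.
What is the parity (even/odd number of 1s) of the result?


111011 = 59
000111 = 7
Sum = 66 = 1000010
1s count = 2

even parity (2 ones in 1000010)


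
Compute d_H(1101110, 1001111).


XOR: 0100001
Count of 1s: 2

2


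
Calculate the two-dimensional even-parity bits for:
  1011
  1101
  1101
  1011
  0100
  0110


Row parities: 111110
Column parities: 0010

Row P: 111110, Col P: 0010, Corner: 1


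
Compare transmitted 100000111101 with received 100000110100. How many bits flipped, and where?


XOR: 000000001001

2 error(s) at position(s): 8, 11


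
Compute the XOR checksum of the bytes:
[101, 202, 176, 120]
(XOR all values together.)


XOR chain: 101 ^ 202 ^ 176 ^ 120 = 103

103


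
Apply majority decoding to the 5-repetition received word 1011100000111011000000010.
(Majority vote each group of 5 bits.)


Groups: 10111, 00000, 11101, 10000, 00010
Majority votes: 10100

10100


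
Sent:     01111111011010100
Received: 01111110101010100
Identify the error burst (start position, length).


XOR: 00000001110000000

Burst at position 7, length 3


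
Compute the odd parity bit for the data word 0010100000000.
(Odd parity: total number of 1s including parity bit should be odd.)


Number of 1s in data: 2
Parity bit: 1

1


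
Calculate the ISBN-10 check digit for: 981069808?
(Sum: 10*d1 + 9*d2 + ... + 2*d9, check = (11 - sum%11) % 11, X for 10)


Weighted sum: 299
299 mod 11 = 2

Check digit: 9


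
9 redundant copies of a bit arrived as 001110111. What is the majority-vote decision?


Ones: 6 out of 9
Threshold: 5

1 (6/9 voted 1)


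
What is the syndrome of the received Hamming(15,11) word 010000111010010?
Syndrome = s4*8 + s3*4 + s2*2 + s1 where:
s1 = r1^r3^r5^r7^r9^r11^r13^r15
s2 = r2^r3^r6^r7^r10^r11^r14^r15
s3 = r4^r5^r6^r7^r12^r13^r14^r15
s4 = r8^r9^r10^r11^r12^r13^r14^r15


s1=1, s2=0, s3=0, s4=0

Syndrome = 1 (error at position 1)


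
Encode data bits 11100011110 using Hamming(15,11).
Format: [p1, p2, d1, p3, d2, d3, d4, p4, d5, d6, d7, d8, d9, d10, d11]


Parity bits: p1=0, p2=0, p3=1, p4=0

001111000011110


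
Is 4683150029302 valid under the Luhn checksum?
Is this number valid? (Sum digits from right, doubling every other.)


Luhn sum = 39
39 mod 10 = 9

Invalid (Luhn sum mod 10 = 9)


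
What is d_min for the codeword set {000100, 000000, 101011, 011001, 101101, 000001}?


Comparing all pairs, minimum distance: 1
Can detect 0 errors, correct 0 errors

1


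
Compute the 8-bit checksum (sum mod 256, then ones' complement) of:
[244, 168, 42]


Sum = 454 mod 256 = 198
Complement = 57

57


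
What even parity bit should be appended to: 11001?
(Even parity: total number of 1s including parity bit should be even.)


Number of 1s in data: 3
Parity bit: 1

1


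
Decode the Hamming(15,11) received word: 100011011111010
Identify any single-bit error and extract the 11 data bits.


Syndrome = 0: no error detected

Data: 01101111010 (no errors)


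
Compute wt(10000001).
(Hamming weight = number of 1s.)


Counting 1s in 10000001

2


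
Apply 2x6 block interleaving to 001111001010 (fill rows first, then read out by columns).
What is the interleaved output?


Matrix:
  001111
  001010
Read columns: 000011101110

000011101110


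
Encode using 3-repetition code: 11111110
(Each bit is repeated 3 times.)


Each bit -> 3 copies

111111111111111111111000


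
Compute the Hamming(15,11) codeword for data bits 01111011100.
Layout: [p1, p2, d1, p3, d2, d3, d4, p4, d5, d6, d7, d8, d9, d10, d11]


Parity bits: p1=1, p2=1, p3=1, p4=0

110111101011100


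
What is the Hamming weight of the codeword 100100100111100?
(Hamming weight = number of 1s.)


Counting 1s in 100100100111100

7


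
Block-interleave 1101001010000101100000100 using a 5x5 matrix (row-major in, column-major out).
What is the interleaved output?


Matrix:
  11010
  01010
  00010
  11000
  00100
Read columns: 1001011010000011110000000

1001011010000011110000000


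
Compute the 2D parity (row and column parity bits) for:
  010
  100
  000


Row parities: 110
Column parities: 110

Row P: 110, Col P: 110, Corner: 0


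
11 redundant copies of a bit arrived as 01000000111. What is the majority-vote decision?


Ones: 4 out of 11
Threshold: 6

0 (4/11 voted 1)


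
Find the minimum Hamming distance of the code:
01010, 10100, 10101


Comparing all pairs, minimum distance: 1
Can detect 0 errors, correct 0 errors

1


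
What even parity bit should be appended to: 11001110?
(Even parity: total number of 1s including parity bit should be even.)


Number of 1s in data: 5
Parity bit: 1

1


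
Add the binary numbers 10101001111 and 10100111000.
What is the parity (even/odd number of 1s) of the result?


10101001111 = 1359
10100111000 = 1336
Sum = 2695 = 101010000111
1s count = 6

even parity (6 ones in 101010000111)


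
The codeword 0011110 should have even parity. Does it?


Number of 1s: 4

Yes, parity is correct (4 ones)


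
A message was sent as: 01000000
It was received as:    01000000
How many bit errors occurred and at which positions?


XOR: 00000000

0 errors (received matches sent)


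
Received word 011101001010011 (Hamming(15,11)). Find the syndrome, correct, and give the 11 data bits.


Syndrome = 0: no error detected

Data: 10101010011 (no errors)


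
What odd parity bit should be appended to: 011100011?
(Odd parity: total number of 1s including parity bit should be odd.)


Number of 1s in data: 5
Parity bit: 0

0


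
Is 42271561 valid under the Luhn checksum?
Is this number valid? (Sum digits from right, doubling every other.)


Luhn sum = 32
32 mod 10 = 2

Invalid (Luhn sum mod 10 = 2)


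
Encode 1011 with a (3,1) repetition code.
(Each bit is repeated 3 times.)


Each bit -> 3 copies

111000111111


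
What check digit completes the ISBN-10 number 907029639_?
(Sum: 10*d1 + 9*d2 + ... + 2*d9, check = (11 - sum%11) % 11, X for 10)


Weighted sum: 254
254 mod 11 = 1

Check digit: X


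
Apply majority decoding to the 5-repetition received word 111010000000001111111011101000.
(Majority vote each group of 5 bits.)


Groups: 11101, 00000, 00001, 11111, 10111, 01000
Majority votes: 100110

100110


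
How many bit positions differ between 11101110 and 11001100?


XOR: 00100010
Count of 1s: 2

2


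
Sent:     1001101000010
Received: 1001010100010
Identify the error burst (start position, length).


XOR: 0000111100000

Burst at position 4, length 4


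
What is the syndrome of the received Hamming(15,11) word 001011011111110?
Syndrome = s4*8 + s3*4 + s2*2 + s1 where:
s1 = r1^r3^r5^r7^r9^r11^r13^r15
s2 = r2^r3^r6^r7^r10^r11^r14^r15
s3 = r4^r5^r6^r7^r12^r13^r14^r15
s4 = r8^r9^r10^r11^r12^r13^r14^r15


s1=1, s2=1, s3=1, s4=1

Syndrome = 15 (error at position 15)


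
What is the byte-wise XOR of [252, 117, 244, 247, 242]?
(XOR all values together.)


XOR chain: 252 ^ 117 ^ 244 ^ 247 ^ 242 = 120

120


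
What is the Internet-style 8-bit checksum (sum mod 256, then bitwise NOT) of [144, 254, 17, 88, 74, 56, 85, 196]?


Sum = 914 mod 256 = 146
Complement = 109

109


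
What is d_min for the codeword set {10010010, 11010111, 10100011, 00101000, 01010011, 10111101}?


Comparing all pairs, minimum distance: 2
Can detect 1 errors, correct 0 errors

2


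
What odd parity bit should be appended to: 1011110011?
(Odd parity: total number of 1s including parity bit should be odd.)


Number of 1s in data: 7
Parity bit: 0

0


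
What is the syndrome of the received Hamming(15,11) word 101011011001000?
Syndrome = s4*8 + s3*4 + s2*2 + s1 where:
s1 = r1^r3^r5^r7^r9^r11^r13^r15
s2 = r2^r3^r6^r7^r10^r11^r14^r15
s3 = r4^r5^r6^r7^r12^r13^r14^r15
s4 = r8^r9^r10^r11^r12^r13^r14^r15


s1=0, s2=0, s3=1, s4=1

Syndrome = 12 (error at position 12)


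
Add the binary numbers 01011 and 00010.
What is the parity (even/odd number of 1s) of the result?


01011 = 11
00010 = 2
Sum = 13 = 1101
1s count = 3

odd parity (3 ones in 1101)


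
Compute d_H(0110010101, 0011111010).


XOR: 0101101111
Count of 1s: 7

7


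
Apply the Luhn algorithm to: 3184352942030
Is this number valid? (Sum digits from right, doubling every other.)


Luhn sum = 50
50 mod 10 = 0

Valid (Luhn sum mod 10 = 0)


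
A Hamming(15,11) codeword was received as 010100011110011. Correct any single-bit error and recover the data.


Syndrome = 7: error at position 7

Data: 00011110011 (corrected bit 7)


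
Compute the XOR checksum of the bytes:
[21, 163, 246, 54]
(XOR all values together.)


XOR chain: 21 ^ 163 ^ 246 ^ 54 = 118

118


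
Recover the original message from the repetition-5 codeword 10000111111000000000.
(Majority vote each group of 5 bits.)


Groups: 10000, 11111, 10000, 00000
Majority votes: 0100

0100


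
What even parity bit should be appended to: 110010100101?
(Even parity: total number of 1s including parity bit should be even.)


Number of 1s in data: 6
Parity bit: 0

0


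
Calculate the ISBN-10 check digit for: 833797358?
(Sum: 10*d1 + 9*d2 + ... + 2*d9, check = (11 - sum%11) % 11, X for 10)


Weighted sum: 312
312 mod 11 = 4

Check digit: 7


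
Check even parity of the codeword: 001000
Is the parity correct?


Number of 1s: 1

No, parity error (1 ones)


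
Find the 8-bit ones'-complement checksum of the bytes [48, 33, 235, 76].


Sum = 392 mod 256 = 136
Complement = 119

119


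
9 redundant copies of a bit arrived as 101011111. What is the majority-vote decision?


Ones: 7 out of 9
Threshold: 5

1 (7/9 voted 1)


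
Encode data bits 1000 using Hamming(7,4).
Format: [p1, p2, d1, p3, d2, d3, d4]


Parity bits: p1=1, p2=1, p3=0

1110000


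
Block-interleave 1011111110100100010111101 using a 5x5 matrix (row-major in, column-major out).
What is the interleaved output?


Matrix:
  10111
  11110
  10010
  00101
  11101
Read columns: 1110101001110111110010011

1110101001110111110010011


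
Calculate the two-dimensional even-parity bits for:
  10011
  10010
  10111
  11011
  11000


Row parities: 10000
Column parities: 10101

Row P: 10000, Col P: 10101, Corner: 1


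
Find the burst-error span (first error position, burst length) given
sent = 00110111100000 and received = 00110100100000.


XOR: 00000011000000

Burst at position 6, length 2


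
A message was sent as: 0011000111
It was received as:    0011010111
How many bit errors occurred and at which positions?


XOR: 0000010000

1 error(s) at position(s): 5


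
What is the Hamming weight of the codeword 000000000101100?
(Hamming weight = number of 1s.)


Counting 1s in 000000000101100

3


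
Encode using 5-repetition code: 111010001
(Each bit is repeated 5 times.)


Each bit -> 5 copies

111111111111111000001111100000000000000011111


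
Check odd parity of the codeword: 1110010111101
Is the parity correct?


Number of 1s: 9

Yes, parity is correct (9 ones)


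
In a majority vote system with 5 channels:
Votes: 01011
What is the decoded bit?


Ones: 3 out of 5
Threshold: 3

1 (3/5 voted 1)


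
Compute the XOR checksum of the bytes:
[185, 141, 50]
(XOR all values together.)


XOR chain: 185 ^ 141 ^ 50 = 6

6


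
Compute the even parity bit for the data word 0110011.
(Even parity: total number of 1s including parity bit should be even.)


Number of 1s in data: 4
Parity bit: 0

0


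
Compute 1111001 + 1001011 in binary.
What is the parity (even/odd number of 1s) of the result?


1111001 = 121
1001011 = 75
Sum = 196 = 11000100
1s count = 3

odd parity (3 ones in 11000100)


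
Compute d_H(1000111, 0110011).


XOR: 1110100
Count of 1s: 4

4


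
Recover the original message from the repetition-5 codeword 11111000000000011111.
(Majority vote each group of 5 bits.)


Groups: 11111, 00000, 00000, 11111
Majority votes: 1001

1001


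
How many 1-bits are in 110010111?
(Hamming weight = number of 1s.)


Counting 1s in 110010111

6


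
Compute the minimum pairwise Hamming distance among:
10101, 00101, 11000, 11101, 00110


Comparing all pairs, minimum distance: 1
Can detect 0 errors, correct 0 errors

1


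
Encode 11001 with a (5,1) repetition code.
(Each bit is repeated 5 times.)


Each bit -> 5 copies

1111111111000000000011111


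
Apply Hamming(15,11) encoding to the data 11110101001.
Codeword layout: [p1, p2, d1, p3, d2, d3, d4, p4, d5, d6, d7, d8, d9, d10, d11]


Parity bits: p1=0, p2=1, p3=1, p4=1

011111110101001


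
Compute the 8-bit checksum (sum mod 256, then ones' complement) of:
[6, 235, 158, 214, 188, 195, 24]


Sum = 1020 mod 256 = 252
Complement = 3

3


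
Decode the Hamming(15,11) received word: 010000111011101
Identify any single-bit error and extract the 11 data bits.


Syndrome = 1: error at position 1

Data: 00011011101 (corrected bit 1)


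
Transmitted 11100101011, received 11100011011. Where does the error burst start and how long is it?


XOR: 00000110000

Burst at position 5, length 2


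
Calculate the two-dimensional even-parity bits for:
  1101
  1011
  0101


Row parities: 110
Column parities: 0011

Row P: 110, Col P: 0011, Corner: 0


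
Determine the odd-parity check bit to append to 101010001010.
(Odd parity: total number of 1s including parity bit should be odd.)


Number of 1s in data: 5
Parity bit: 0

0


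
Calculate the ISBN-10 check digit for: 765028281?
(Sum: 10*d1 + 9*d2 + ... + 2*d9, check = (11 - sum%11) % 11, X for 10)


Weighted sum: 250
250 mod 11 = 8

Check digit: 3


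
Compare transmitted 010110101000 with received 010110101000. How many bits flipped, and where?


XOR: 000000000000

0 errors (received matches sent)


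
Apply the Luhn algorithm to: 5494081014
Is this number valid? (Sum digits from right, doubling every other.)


Luhn sum = 34
34 mod 10 = 4

Invalid (Luhn sum mod 10 = 4)


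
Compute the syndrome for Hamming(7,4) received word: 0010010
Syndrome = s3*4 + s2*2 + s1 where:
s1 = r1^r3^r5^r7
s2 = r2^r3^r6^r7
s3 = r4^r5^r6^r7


s1=1, s2=0, s3=1

Syndrome = 5 (error at position 5)


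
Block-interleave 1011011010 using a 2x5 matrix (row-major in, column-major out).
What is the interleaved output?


Matrix:
  10110
  11010
Read columns: 1101101100

1101101100


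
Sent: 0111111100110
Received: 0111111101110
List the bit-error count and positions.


XOR: 0000000001000

1 error(s) at position(s): 9


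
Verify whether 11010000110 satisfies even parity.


Number of 1s: 5

No, parity error (5 ones)


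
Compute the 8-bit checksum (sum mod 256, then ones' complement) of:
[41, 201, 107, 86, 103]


Sum = 538 mod 256 = 26
Complement = 229

229


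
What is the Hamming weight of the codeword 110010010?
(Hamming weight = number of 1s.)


Counting 1s in 110010010

4


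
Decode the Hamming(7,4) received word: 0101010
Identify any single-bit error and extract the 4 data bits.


Syndrome = 0: no error detected

Data: 0010 (no errors)


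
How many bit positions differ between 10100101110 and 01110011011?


XOR: 11010110101
Count of 1s: 7

7


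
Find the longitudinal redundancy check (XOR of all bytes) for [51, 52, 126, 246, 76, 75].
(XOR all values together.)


XOR chain: 51 ^ 52 ^ 126 ^ 246 ^ 76 ^ 75 = 136

136


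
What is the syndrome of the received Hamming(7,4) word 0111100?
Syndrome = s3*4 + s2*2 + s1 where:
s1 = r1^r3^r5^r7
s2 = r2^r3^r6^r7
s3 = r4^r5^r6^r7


s1=0, s2=0, s3=0

Syndrome = 0 (no error)


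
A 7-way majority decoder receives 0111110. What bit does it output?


Ones: 5 out of 7
Threshold: 4

1 (5/7 voted 1)


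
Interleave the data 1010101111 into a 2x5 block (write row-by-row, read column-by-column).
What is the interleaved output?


Matrix:
  10101
  01111
Read columns: 1001110111

1001110111


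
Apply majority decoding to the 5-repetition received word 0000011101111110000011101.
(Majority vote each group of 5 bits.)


Groups: 00000, 11101, 11111, 00000, 11101
Majority votes: 01101

01101


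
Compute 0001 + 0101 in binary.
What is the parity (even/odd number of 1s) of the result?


0001 = 1
0101 = 5
Sum = 6 = 110
1s count = 2

even parity (2 ones in 110)


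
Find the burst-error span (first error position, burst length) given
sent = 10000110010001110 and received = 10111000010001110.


XOR: 00111110000000000

Burst at position 2, length 5


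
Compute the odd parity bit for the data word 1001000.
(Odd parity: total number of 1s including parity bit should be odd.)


Number of 1s in data: 2
Parity bit: 1

1


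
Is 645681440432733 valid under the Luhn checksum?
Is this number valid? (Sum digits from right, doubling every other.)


Luhn sum = 75
75 mod 10 = 5

Invalid (Luhn sum mod 10 = 5)


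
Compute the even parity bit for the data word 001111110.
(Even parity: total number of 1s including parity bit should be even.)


Number of 1s in data: 6
Parity bit: 0

0


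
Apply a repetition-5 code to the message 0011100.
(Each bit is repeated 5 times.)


Each bit -> 5 copies

00000000001111111111111110000000000


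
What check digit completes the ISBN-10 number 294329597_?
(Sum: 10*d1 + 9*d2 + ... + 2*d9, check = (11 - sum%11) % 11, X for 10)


Weighted sum: 272
272 mod 11 = 8

Check digit: 3


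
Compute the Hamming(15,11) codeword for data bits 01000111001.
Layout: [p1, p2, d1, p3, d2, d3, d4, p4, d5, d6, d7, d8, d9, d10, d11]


Parity bits: p1=1, p2=1, p3=1, p4=0

110110000111001


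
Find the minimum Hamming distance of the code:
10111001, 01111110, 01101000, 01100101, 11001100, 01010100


Comparing all pairs, minimum distance: 3
Can detect 2 errors, correct 1 errors

3


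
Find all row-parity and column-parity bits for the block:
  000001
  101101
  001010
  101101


Row parities: 1000
Column parities: 001011

Row P: 1000, Col P: 001011, Corner: 1


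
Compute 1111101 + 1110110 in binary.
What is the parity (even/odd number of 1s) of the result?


1111101 = 125
1110110 = 118
Sum = 243 = 11110011
1s count = 6

even parity (6 ones in 11110011)


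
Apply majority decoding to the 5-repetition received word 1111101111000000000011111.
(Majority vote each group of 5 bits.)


Groups: 11111, 01111, 00000, 00000, 11111
Majority votes: 11001

11001


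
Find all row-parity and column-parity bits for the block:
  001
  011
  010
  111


Row parities: 1011
Column parities: 111

Row P: 1011, Col P: 111, Corner: 1


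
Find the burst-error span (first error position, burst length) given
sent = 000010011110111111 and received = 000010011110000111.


XOR: 000000000000111000

Burst at position 12, length 3


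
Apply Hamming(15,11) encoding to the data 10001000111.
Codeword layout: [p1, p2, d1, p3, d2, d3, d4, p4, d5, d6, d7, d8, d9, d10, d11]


Parity bits: p1=0, p2=1, p3=1, p4=0

011100001000111


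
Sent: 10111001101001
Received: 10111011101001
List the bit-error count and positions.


XOR: 00000010000000

1 error(s) at position(s): 6


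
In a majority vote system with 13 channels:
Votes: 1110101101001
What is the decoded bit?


Ones: 8 out of 13
Threshold: 7

1 (8/13 voted 1)


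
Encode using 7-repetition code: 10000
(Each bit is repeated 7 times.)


Each bit -> 7 copies

11111110000000000000000000000000000


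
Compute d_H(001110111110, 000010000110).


XOR: 001100111000
Count of 1s: 5

5


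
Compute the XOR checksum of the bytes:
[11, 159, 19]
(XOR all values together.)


XOR chain: 11 ^ 159 ^ 19 = 135

135


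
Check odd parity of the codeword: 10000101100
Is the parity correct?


Number of 1s: 4

No, parity error (4 ones)


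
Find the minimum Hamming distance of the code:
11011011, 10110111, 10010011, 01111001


Comparing all pairs, minimum distance: 2
Can detect 1 errors, correct 0 errors

2


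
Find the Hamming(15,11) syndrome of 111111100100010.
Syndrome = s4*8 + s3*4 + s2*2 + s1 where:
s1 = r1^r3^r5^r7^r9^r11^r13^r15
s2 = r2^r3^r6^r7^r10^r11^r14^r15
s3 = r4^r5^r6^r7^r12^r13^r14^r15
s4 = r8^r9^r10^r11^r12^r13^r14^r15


s1=0, s2=0, s3=1, s4=0

Syndrome = 4 (error at position 4)


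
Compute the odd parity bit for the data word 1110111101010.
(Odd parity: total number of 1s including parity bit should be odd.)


Number of 1s in data: 9
Parity bit: 0

0


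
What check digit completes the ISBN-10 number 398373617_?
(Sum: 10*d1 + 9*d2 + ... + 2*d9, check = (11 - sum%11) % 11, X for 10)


Weighted sum: 294
294 mod 11 = 8

Check digit: 3


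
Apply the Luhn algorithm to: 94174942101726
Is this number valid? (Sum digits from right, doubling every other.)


Luhn sum = 70
70 mod 10 = 0

Valid (Luhn sum mod 10 = 0)


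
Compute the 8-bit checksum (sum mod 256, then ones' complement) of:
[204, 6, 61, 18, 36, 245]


Sum = 570 mod 256 = 58
Complement = 197

197


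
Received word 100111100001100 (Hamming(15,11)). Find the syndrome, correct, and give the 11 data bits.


Syndrome = 0: no error detected

Data: 01110001100 (no errors)


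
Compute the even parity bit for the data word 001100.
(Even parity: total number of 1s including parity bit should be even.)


Number of 1s in data: 2
Parity bit: 0

0


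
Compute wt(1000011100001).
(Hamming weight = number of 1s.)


Counting 1s in 1000011100001

5


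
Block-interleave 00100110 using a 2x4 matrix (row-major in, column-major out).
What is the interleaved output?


Matrix:
  0010
  0110
Read columns: 00011100

00011100


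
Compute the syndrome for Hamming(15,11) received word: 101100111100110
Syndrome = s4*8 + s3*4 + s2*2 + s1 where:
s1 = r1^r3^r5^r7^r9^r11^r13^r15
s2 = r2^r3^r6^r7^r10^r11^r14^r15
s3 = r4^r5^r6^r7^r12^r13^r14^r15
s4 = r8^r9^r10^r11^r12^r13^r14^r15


s1=1, s2=0, s3=0, s4=1

Syndrome = 9 (error at position 9)


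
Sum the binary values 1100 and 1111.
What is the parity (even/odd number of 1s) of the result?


1100 = 12
1111 = 15
Sum = 27 = 11011
1s count = 4

even parity (4 ones in 11011)


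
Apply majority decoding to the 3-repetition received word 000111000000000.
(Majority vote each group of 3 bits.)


Groups: 000, 111, 000, 000, 000
Majority votes: 01000

01000


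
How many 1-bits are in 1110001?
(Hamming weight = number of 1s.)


Counting 1s in 1110001

4


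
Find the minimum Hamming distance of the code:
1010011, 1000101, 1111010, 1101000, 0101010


Comparing all pairs, minimum distance: 2
Can detect 1 errors, correct 0 errors

2


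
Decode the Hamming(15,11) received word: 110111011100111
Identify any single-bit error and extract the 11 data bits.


Syndrome = 3: error at position 3

Data: 11101100111 (corrected bit 3)


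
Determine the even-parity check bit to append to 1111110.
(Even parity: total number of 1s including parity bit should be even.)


Number of 1s in data: 6
Parity bit: 0

0


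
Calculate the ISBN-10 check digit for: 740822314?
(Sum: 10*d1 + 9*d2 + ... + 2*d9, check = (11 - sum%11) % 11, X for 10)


Weighted sum: 207
207 mod 11 = 9

Check digit: 2


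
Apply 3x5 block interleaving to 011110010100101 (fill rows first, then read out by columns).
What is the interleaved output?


Matrix:
  01111
  00101
  00101
Read columns: 000100111100111

000100111100111


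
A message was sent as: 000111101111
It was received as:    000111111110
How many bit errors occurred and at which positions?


XOR: 000000010001

2 error(s) at position(s): 7, 11


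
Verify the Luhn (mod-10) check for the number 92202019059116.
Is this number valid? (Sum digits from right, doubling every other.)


Luhn sum = 53
53 mod 10 = 3

Invalid (Luhn sum mod 10 = 3)


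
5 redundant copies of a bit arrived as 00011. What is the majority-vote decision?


Ones: 2 out of 5
Threshold: 3

0 (2/5 voted 1)


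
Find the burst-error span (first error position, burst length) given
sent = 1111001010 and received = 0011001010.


XOR: 1100000000

Burst at position 0, length 2
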